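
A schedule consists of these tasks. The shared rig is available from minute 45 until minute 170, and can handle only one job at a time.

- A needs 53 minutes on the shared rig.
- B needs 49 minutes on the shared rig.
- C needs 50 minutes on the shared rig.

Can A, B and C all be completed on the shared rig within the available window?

No

The shared rig window is 170 − 45 = 125 minutes.
Running back to back, the jobs need 53 + 49 + 50 = 152 minutes on the shared rig.
Since 152 > 125, they cannot all fit.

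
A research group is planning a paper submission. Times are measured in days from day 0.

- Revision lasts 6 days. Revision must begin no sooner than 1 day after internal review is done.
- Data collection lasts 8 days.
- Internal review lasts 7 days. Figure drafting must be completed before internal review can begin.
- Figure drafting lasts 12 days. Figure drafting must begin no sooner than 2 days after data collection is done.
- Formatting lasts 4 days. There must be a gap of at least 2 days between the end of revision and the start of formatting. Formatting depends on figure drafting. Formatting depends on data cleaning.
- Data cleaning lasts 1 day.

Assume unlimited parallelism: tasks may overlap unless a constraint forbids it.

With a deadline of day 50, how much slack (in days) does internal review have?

Nothing blocks data collection, so it runs from day 0 to day 8.
Figure drafting waits on data collection (finishes day 8, plus 2-day gap → day 10), so it starts at day 10 and finishes at 10 + 12 = day 22.
After figure drafting (finishes day 22), internal review can start at day 22 and finishes at day 29.

Working backward from the deadline:
Nothing follows formatting; the deadline of day 50 is its only limit. It must start by 50 − 4 = day 46.
Revision has to be done before formatting (must start by day 46, minus 2-day gap → day 44). That means finishing by day 44, i.e. starting by 44 − 6 = day 38.
Since revision (must start by day 38, minus 1-day gap → day 37) depends on it, internal review must finish by day 37. Backing off its 7-day duration gives a latest start of day 30.
So internal review can start as early as day 22 and as late as day 30, giving 30 − 22 = 8 days of slack.

8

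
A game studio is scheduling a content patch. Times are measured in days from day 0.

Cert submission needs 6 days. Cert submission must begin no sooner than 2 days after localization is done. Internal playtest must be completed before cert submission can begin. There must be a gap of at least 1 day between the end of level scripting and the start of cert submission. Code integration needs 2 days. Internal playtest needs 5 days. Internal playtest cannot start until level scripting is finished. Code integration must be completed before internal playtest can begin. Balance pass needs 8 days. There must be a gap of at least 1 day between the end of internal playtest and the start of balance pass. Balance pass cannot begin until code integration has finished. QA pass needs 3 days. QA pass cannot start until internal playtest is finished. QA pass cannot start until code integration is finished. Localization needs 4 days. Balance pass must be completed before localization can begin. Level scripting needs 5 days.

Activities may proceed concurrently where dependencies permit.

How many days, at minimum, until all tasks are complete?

31

Code integration has no prerequisites, so it starts at day 0 and finishes at day 2.
Level scripting can start immediately at day 0; it finishes at day 5.
For internal playtest: level scripting (finishes day 5); code integration (finishes day 2). Taking the maximum gives a start of day 5, and it finishes at 5 + 5 = day 10.
QA pass has to wait for internal playtest (finishes day 10); code integration (finishes day 2). The latest of these is day 10, so QA pass runs day 10 to 10 + 3 = day 13.
Balance pass has to wait for internal playtest (finishes day 10, plus 1-day gap → day 11); code integration (finishes day 2). The latest of these is day 11, so balance pass runs day 11 to 11 + 8 = day 19.
Localization waits on balance pass (finishes day 19), so it starts at day 19 and finishes at 19 + 4 = day 23.
Cert submission cannot start until localization (finishes day 23, plus 2-day gap → day 25); internal playtest (finishes day 10); level scripting (finishes day 5, plus 1-day gap → day 6). The controlling bound is day 25, so cert submission finishes at 25 + 6 = day 31.
All tasks are finished once the last one completes. Finish times: Level scripting at 5, Code integration at 2, Internal playtest at 10, Balance pass at 19, Localization at 23, QA pass at 13, Cert submission at 31. The latest is day 31.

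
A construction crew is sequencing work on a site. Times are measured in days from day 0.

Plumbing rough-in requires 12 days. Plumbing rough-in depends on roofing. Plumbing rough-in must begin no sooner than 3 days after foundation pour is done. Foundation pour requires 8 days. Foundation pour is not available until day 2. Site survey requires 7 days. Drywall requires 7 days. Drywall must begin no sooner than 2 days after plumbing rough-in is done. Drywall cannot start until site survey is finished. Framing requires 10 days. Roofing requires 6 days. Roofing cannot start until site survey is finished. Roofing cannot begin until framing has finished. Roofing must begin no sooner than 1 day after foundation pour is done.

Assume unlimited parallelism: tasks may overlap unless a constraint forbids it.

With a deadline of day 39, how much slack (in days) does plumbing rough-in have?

1

Framing can start immediately at day 0; it finishes at day 10.
Foundation pour waits on its own release at day 2, so it starts at day 2 and finishes at 2 + 8 = day 10.
Nothing blocks site survey, so it runs from day 0 to day 7.
Roofing needs all of site survey (finishes day 7); framing (finishes day 10); foundation pour (finishes day 10, plus 1-day gap → day 11). That puts its earliest start at day 11; it finishes at 11 + 6 = day 17.
Plumbing rough-in cannot start until roofing (finishes day 17); foundation pour (finishes day 10, plus 3-day gap → day 13). The controlling bound is day 17, so plumbing rough-in finishes at 17 + 12 = day 29.

Working backward from the deadline:
Nothing follows drywall; the deadline of day 39 is its only limit. It must start by 39 − 7 = day 32.
Plumbing rough-in must finish before drywall (must start by day 32, minus 2-day gap → day 30). With a 12-day duration, plumbing rough-in must start by 30 − 12 = day 18.
So plumbing rough-in can start as early as day 17 and as late as day 18, giving 18 − 17 = 1 day of slack.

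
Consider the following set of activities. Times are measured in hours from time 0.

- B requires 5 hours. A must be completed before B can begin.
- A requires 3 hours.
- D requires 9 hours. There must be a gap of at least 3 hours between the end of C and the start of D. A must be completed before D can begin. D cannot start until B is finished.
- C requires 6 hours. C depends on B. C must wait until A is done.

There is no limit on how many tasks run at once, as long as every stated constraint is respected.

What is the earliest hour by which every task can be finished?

A can start immediately at hour 0; it finishes at hour 3.
B waits on A (finishes hour 3), so it starts at hour 3 and finishes at 3 + 5 = hour 8.
C has to wait for B (finishes hour 8); A (finishes hour 3). The latest of these is hour 8, so C runs hour 8 to 8 + 6 = hour 14.
D has to wait for C (finishes hour 14, plus 3-hour gap → hour 17); A (finishes hour 3); B (finishes hour 8). The latest of these is hour 17, so D runs hour 17 to 17 + 9 = hour 26.
All tasks are finished once the last one completes. Finish times: A at 3, B at 8, C at 14, D at 26. The latest is hour 26.

26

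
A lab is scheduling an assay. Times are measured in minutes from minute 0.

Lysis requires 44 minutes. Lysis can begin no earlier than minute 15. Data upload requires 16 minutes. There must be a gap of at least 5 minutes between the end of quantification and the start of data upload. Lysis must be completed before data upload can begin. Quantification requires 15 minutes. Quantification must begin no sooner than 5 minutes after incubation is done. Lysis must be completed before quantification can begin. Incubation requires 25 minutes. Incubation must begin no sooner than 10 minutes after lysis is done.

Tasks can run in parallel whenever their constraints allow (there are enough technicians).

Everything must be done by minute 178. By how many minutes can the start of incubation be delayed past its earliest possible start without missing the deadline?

Lysis waits on its own release at minute 15, so it starts at minute 15 and finishes at 15 + 44 = minute 59.
After lysis (finishes minute 59, plus 10-minute gap → minute 69), incubation can start at minute 69 and finishes at minute 94.

Working backward from the deadline:
To finish by minute 178, data upload (duration 16) must start no later than minute 162.
Quantification feeds into data upload (must start by minute 162, minus 5-minute gap → minute 157); so quantification must finish by minute 157 and therefore start by minute 142.
Since quantification (must start by minute 142, minus 5-minute gap → minute 137) depends on it, incubation must finish by minute 137. Backing off its 25-minute duration gives a latest start of minute 112.
So incubation can start as early as minute 69 and as late as minute 112, giving 112 − 69 = 43 minutes of slack.

43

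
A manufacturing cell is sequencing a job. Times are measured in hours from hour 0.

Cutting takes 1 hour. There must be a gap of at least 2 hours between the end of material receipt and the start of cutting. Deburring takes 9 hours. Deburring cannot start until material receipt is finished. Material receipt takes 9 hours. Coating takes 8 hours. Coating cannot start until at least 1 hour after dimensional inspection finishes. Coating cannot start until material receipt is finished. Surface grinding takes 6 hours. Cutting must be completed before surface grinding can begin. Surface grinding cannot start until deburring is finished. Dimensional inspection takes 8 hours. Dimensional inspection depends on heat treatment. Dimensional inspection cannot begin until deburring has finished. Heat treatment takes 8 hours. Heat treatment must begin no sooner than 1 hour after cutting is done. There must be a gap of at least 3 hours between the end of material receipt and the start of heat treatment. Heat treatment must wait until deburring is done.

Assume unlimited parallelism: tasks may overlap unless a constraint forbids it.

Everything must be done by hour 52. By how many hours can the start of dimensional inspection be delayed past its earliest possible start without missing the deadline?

Nothing blocks material receipt, so it runs from hour 0 to hour 9.
Deburring cannot begin until material receipt (finishes hour 9). It runs from hour 9 to 9 + 9 = hour 18.
Cutting cannot begin until material receipt (finishes hour 9, plus 2-hour gap → hour 11). It runs from hour 11 to 11 + 1 = hour 12.
Heat treatment has to wait for cutting (finishes hour 12, plus 1-hour gap → hour 13); material receipt (finishes hour 9, plus 3-hour gap → hour 12); deburring (finishes hour 18). The latest of these is hour 18, so heat treatment runs hour 18 to 18 + 8 = hour 26.
Dimensional inspection needs all of heat treatment (finishes hour 26); deburring (finishes hour 18). That puts its earliest start at hour 26; it finishes at 26 + 8 = hour 34.

Working backward from the deadline:
Coating has no dependents, so it just needs to finish by hour 52. Starting by 52 − 8 = hour 44 achieves that.
Dimensional inspection feeds into coating (must start by hour 44, minus 1-hour gap → hour 43); so dimensional inspection must finish by hour 43 and therefore start by hour 35.
So dimensional inspection can start as early as hour 26 and as late as hour 35, giving 35 − 26 = 9 hours of slack.

9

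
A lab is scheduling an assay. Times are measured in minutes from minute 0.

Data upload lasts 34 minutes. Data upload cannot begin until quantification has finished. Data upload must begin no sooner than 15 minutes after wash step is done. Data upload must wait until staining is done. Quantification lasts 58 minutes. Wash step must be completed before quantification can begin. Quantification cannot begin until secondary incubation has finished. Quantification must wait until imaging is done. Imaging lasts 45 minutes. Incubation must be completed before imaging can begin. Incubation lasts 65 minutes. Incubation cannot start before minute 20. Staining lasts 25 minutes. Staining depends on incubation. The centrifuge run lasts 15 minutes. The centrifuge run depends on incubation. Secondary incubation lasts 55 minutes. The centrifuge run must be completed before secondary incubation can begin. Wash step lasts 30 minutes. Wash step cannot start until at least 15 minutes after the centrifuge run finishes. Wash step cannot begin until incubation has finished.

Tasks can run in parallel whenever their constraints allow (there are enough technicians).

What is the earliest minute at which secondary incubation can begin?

100

Incubation waits on its own release at minute 20, so it starts at minute 20 and finishes at 20 + 65 = minute 85.
The centrifuge run cannot begin until incubation (finishes minute 85). It runs from minute 85 to 85 + 15 = minute 100.
Secondary incubation waits on the centrifuge run (finishes minute 100), so the earliest it can start is minute 100.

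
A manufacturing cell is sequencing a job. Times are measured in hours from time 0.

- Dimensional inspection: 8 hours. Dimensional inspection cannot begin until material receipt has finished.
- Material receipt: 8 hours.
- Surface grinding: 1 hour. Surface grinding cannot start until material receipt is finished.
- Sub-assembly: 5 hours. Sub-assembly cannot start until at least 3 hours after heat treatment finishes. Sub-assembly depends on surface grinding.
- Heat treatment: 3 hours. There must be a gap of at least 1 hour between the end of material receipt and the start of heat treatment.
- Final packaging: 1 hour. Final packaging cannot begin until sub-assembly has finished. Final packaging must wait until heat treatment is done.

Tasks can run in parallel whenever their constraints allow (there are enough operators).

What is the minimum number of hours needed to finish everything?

21

Material receipt has no prerequisites, so it starts at hour 0 and finishes at hour 8.
Dimensional inspection waits on material receipt (finishes hour 8), so it starts at hour 8 and finishes at 8 + 8 = hour 16.
After material receipt (finishes hour 8), surface grinding can start at hour 8 and finishes at hour 9.
Heat treatment waits on material receipt (finishes hour 8, plus 1-hour gap → hour 9), so it starts at hour 9 and finishes at 9 + 3 = hour 12.
Sub-assembly has to wait for heat treatment (finishes hour 12, plus 3-hour gap → hour 15); surface grinding (finishes hour 9). The latest of these is hour 15, so sub-assembly runs hour 15 to 15 + 5 = hour 20.
Final packaging cannot start until sub-assembly (finishes hour 20); heat treatment (finishes hour 12). The controlling bound is hour 20, so final packaging finishes at 20 + 1 = hour 21.
All tasks are finished once the last one completes. Finish times: Material receipt at 8, Heat treatment at 12, Surface grinding at 9, Dimensional inspection at 16, Sub-assembly at 20, Final packaging at 21. The latest is hour 21.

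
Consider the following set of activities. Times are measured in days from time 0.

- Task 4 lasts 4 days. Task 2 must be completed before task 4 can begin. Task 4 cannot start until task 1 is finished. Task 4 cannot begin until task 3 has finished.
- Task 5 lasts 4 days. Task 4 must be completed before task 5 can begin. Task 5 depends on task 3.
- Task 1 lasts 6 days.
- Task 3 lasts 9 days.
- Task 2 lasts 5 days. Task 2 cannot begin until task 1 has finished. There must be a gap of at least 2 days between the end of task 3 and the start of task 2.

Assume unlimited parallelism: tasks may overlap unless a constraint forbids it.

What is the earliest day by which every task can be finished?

24

Task 3 can start immediately at day 0; it finishes at day 9.
Task 1 has no prerequisites, so it starts at day 0 and finishes at day 6.
Task 2 has to wait for task 1 (finishes day 6); task 3 (finishes day 9, plus 2-day gap → day 11). The latest of these is day 11, so task 2 runs day 11 to 11 + 5 = day 16.
Task 4 cannot start until task 2 (finishes day 16); task 1 (finishes day 6); task 3 (finishes day 9). The controlling bound is day 16, so task 4 finishes at 16 + 4 = day 20.
Task 5 cannot start until task 4 (finishes day 20); task 3 (finishes day 9). The controlling bound is day 20, so task 5 finishes at 20 + 4 = day 24.
All tasks are finished once the last one completes. Finish times: Task 1 at 6, Task 2 at 16, Task 3 at 9, Task 4 at 20, Task 5 at 24. The latest is day 24.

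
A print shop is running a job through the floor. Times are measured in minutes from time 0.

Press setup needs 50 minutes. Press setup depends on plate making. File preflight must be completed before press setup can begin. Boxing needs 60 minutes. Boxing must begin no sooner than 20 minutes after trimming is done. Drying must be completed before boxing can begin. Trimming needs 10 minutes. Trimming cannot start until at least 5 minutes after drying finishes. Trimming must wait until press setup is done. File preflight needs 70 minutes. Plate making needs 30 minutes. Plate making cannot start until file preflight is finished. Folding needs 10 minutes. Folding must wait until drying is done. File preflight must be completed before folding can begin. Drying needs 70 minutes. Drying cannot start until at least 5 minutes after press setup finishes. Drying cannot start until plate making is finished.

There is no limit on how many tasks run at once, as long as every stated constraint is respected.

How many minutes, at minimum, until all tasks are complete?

File preflight has no prerequisites, so it starts at minute 0 and finishes at minute 70.
After file preflight (finishes minute 70), plate making can start at minute 70 and finishes at minute 100.
Press setup needs all of plate making (finishes minute 100); file preflight (finishes minute 70). That puts its earliest start at minute 100; it finishes at 100 + 50 = minute 150.
Drying cannot start until press setup (finishes minute 150, plus 5-minute gap → minute 155); plate making (finishes minute 100). The controlling bound is minute 155, so drying finishes at 155 + 70 = minute 225.
Folding needs all of drying (finishes minute 225); file preflight (finishes minute 70). That puts its earliest start at minute 225; it finishes at 225 + 10 = minute 235.
Trimming needs all of drying (finishes minute 225, plus 5-minute gap → minute 230); press setup (finishes minute 150). That puts its earliest start at minute 230; it finishes at 230 + 10 = minute 240.
For boxing: trimming (finishes minute 240, plus 20-minute gap → minute 260); drying (finishes minute 225). Taking the maximum gives a start of minute 260, and it finishes at 260 + 60 = minute 320.
All tasks are finished once the last one completes. Finish times: File preflight at 70, Plate making at 100, Press setup at 150, Drying at 225, Trimming at 240, Folding at 235, Boxing at 320. The latest is minute 320.

320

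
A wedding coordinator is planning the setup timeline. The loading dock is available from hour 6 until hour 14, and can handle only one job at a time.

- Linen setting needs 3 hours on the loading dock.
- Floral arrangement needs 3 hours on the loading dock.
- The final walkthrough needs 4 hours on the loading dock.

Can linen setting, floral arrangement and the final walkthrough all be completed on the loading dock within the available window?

No

The loading dock window is 14 − 6 = 8 hours.
Running back to back, the jobs need 3 + 3 + 4 = 10 hours on the loading dock.
Since 10 > 8, they cannot all fit.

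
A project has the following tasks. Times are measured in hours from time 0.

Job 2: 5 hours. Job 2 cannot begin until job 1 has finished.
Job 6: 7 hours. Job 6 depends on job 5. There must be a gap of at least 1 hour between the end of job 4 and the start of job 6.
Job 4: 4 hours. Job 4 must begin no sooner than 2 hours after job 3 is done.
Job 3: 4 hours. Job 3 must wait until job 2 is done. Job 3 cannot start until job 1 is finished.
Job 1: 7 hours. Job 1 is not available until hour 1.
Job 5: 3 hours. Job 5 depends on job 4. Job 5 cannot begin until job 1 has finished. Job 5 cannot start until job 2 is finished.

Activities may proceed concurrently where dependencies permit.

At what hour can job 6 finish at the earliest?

33

Job 1 waits on its own release at hour 1, so it starts at hour 1 and finishes at 1 + 7 = hour 8.
After job 1 (finishes hour 8), job 2 can start at hour 8 and finishes at hour 13.
Job 3 has to wait for job 2 (finishes hour 13); job 1 (finishes hour 8). The latest of these is hour 13, so job 3 runs hour 13 to 13 + 4 = hour 17.
Job 4 cannot begin until job 3 (finishes hour 17, plus 2-hour gap → hour 19). It runs from hour 19 to 19 + 4 = hour 23.
Job 5 needs all of job 4 (finishes hour 23); job 1 (finishes hour 8); job 2 (finishes hour 13). That puts its earliest start at hour 23; it finishes at 23 + 3 = hour 26.
Job 6 needs all of job 5 (finishes hour 26); job 4 (finishes hour 23, plus 1-hour gap → hour 24). That puts its earliest start at hour 26; it finishes at 26 + 7 = hour 33.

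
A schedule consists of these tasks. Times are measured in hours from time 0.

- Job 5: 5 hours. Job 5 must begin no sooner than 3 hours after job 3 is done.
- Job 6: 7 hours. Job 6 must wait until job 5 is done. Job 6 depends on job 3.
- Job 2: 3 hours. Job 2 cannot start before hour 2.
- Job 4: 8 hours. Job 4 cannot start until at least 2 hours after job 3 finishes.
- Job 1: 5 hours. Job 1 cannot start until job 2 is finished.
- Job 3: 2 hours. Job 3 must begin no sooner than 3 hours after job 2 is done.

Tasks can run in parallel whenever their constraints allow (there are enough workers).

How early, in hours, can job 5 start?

Job 2 waits on its own release at hour 2, so it starts at hour 2 and finishes at 2 + 3 = hour 5.
Job 3 waits on job 2 (finishes hour 5, plus 3-hour gap → hour 8), so it starts at hour 8 and finishes at 8 + 2 = hour 10.
Job 5 waits on job 3 (finishes hour 10, plus 3-hour gap → hour 13), so the earliest it can start is hour 13.

13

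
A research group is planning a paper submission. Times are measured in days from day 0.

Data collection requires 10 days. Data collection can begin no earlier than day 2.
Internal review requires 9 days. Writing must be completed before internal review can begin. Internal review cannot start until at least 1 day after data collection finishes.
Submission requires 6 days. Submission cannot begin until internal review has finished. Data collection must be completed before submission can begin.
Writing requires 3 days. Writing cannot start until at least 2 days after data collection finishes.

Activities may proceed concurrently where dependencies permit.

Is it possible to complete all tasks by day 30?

No

After its own release at day 2, data collection can start at day 2 and finishes at day 12.
Writing waits on data collection (finishes day 12, plus 2-day gap → day 14), so it starts at day 14 and finishes at 14 + 3 = day 17.
Internal review needs all of writing (finishes day 17); data collection (finishes day 12, plus 1-day gap → day 13). That puts its earliest start at day 17; it finishes at 17 + 9 = day 26.
Submission has to wait for internal review (finishes day 26); data collection (finishes day 12). The latest of these is day 26, so submission runs day 26 to 26 + 6 = day 32.
The earliest everything can be done is day 32, which is after the deadline of 30, so it is not possible.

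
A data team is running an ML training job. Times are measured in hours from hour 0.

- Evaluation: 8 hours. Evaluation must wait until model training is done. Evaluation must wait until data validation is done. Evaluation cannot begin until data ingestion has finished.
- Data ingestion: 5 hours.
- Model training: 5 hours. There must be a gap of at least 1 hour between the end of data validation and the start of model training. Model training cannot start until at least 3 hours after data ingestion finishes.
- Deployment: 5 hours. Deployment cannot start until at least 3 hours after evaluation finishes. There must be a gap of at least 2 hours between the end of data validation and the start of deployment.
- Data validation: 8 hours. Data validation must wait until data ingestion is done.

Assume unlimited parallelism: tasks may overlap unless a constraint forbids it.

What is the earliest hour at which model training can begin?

14

Data ingestion has no prerequisites, so it starts at hour 0 and finishes at hour 5.
Data validation waits on data ingestion (finishes hour 5), so it starts at hour 5 and finishes at 5 + 8 = hour 13.
Model training waits on data validation (finishes hour 13, plus 1-hour gap → hour 14); data ingestion (finishes hour 5, plus 3-hour gap → hour 8). The latest of these is hour 14, which is the earliest model training can start.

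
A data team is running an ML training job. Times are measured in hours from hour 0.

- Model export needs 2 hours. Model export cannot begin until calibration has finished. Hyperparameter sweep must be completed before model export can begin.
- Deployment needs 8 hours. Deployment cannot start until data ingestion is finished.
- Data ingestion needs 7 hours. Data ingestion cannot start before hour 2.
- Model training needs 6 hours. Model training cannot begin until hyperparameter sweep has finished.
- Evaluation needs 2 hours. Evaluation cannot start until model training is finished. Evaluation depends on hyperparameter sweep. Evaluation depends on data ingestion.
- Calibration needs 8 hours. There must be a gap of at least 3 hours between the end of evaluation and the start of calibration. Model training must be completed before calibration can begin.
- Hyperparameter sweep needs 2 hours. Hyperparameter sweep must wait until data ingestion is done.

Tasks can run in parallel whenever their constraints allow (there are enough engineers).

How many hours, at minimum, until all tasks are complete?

Data ingestion cannot begin until its own release at hour 2. It runs from hour 2 to 2 + 7 = hour 9.
Deployment waits on data ingestion (finishes hour 9), so it starts at hour 9 and finishes at 9 + 8 = hour 17.
After data ingestion (finishes hour 9), hyperparameter sweep can start at hour 9 and finishes at hour 11.
After hyperparameter sweep (finishes hour 11), model training can start at hour 11 and finishes at hour 17.
Evaluation cannot start until model training (finishes hour 17); hyperparameter sweep (finishes hour 11); data ingestion (finishes hour 9). The controlling bound is hour 17, so evaluation finishes at 17 + 2 = hour 19.
Calibration cannot start until evaluation (finishes hour 19, plus 3-hour gap → hour 22); model training (finishes hour 17). The controlling bound is hour 22, so calibration finishes at 22 + 8 = hour 30.
Model export needs all of calibration (finishes hour 30); hyperparameter sweep (finishes hour 11). That puts its earliest start at hour 30; it finishes at 30 + 2 = hour 32.
All tasks are finished once the last one completes. Finish times: Data ingestion at 9, Hyperparameter sweep at 11, Model training at 17, Evaluation at 19, Calibration at 30, Model export at 32, Deployment at 17. The latest is hour 32.

32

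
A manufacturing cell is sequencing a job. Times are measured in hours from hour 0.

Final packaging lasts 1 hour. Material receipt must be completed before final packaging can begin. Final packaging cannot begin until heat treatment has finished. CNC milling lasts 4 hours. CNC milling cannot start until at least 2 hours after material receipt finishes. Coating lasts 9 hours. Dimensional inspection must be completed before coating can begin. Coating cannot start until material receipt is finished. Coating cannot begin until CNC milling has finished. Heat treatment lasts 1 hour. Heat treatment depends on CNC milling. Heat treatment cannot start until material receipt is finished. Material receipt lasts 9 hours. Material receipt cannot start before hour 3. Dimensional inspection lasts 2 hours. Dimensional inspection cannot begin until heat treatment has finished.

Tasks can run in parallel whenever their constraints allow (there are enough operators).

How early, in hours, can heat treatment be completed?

After its own release at hour 3, material receipt can start at hour 3 and finishes at hour 12.
After material receipt (finishes hour 12, plus 2-hour gap → hour 14), CNC milling can start at hour 14 and finishes at hour 18.
For heat treatment: CNC milling (finishes hour 18); material receipt (finishes hour 12). Taking the maximum gives a start of hour 18, and it finishes at 18 + 1 = hour 19.

19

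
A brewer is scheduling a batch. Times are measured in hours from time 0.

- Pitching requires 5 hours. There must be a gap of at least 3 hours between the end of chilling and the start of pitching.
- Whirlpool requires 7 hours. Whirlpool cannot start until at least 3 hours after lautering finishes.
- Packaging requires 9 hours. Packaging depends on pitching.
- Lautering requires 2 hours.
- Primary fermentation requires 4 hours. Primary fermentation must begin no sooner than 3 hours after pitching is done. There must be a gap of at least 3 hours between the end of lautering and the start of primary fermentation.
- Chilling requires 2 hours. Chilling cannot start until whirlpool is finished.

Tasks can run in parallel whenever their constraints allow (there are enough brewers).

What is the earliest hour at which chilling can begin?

Lautering has no prerequisites, so it starts at hour 0 and finishes at hour 2.
Whirlpool cannot begin until lautering (finishes hour 2, plus 3-hour gap → hour 5). It runs from hour 5 to 5 + 7 = hour 12.
Chilling waits on whirlpool (finishes hour 12), so the earliest it can start is hour 12.

12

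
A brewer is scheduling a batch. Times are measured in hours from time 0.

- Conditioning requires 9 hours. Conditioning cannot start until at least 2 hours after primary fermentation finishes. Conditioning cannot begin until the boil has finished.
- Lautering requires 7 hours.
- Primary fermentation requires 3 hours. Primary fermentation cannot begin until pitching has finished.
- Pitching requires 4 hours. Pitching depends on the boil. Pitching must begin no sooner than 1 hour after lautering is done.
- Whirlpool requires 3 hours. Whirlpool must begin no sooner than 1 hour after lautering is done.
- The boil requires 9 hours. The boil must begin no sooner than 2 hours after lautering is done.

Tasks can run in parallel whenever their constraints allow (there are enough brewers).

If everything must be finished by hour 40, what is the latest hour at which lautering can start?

Nothing follows conditioning; the deadline of hour 40 is its only limit. It must start by 40 − 9 = hour 31.
Primary fermentation must finish before conditioning (must start by hour 31, minus 2-hour gap → hour 29). With a 3-hour duration, primary fermentation must start by 29 − 3 = hour 26.
Pitching feeds into primary fermentation (must start by hour 26); so pitching must finish by hour 26 and therefore start by hour 22.
The boil must finish in time for pitching (must start by hour 22); conditioning (must start by hour 31). The tightest is hour 22, so the boil must start by 22 − 9 = hour 13.
Whirlpool has no dependents, so it just needs to finish by hour 40. Starting by 40 − 3 = hour 37 achieves that.
Lautering feeds the boil (must start by hour 13, minus 2-hour gap → hour 11); whirlpool (must start by hour 37, minus 1-hour gap → hour 36); pitching (must start by hour 22, minus 1-hour gap → hour 21). Taking the minimum, lautering must finish by hour 11 and start by 11 − 7 = hour 4.

4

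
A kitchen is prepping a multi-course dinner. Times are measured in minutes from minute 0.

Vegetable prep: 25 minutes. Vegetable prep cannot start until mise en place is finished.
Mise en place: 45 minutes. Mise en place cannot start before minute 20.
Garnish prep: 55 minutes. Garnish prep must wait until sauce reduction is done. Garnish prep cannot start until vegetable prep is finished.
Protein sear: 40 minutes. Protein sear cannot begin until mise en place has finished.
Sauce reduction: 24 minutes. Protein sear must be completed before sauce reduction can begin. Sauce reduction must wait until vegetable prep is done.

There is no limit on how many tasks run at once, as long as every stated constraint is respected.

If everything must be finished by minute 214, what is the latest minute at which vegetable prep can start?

110

Nothing follows garnish prep; the deadline of minute 214 is its only limit. It must start by 214 − 55 = minute 159.
Since garnish prep (must start by minute 159) depends on it, sauce reduction must finish by minute 159. Backing off its 24-minute duration gives a latest start of minute 135.
For vegetable prep: sauce reduction (must start by minute 135); garnish prep (must start by minute 159). The most restrictive is minute 135; with a 25-minute duration, vegetable prep must start by minute 110.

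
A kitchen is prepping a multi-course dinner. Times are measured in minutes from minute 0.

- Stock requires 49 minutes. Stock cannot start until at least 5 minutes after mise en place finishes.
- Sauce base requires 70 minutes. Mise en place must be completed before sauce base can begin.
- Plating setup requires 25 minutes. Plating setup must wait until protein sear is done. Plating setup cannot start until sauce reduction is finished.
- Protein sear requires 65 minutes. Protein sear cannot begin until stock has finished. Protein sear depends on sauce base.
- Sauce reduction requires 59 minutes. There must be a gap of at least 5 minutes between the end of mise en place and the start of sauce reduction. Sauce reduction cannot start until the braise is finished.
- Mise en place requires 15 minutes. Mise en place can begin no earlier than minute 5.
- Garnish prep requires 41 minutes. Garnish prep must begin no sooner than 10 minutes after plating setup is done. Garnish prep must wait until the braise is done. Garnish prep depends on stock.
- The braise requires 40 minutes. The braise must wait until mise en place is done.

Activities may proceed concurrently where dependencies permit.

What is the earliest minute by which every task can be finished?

231

Mise en place waits on its own release at minute 5, so it starts at minute 5 and finishes at 5 + 15 = minute 20.
After mise en place (finishes minute 20), the braise can start at minute 20 and finishes at minute 60.
For sauce reduction: mise en place (finishes minute 20, plus 5-minute gap → minute 25); the braise (finishes minute 60). Taking the maximum gives a start of minute 60, and it finishes at 60 + 59 = minute 119.
Sauce base cannot begin until mise en place (finishes minute 20). It runs from minute 20 to 20 + 70 = minute 90.
Stock cannot begin until mise en place (finishes minute 20, plus 5-minute gap → minute 25). It runs from minute 25 to 25 + 49 = minute 74.
Protein sear has to wait for stock (finishes minute 74); sauce base (finishes minute 90). The latest of these is minute 90, so protein sear runs minute 90 to 90 + 65 = minute 155.
For plating setup: protein sear (finishes minute 155); sauce reduction (finishes minute 119). Taking the maximum gives a start of minute 155, and it finishes at 155 + 25 = minute 180.
Garnish prep needs all of plating setup (finishes minute 180, plus 10-minute gap → minute 190); the braise (finishes minute 60); stock (finishes minute 74). That puts its earliest start at minute 190; it finishes at 190 + 41 = minute 231.
All tasks are finished once the last one completes. Finish times: Mise en place at 20, Stock at 74, Sauce base at 90, The braise at 60, Protein sear at 155, Sauce reduction at 119, Plating setup at 180, Garnish prep at 231. The latest is minute 231.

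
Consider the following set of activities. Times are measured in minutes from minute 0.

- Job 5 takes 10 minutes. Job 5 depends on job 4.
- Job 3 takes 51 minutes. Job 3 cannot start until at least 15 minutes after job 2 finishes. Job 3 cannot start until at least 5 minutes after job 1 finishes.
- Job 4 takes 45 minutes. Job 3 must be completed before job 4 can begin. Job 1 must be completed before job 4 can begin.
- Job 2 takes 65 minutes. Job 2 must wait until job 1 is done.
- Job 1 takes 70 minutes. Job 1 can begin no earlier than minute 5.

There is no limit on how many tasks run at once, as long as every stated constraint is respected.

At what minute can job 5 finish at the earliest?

261

After its own release at minute 5, job 1 can start at minute 5 and finishes at minute 75.
After job 1 (finishes minute 75), job 2 can start at minute 75 and finishes at minute 140.
Job 3 needs all of job 2 (finishes minute 140, plus 15-minute gap → minute 155); job 1 (finishes minute 75, plus 5-minute gap → minute 80). That puts its earliest start at minute 155; it finishes at 155 + 51 = minute 206.
Job 4 cannot start until job 3 (finishes minute 206); job 1 (finishes minute 75). The controlling bound is minute 206, so job 4 finishes at 206 + 45 = minute 251.
Job 5 cannot begin until job 4 (finishes minute 251). It runs from minute 251 to 251 + 10 = minute 261.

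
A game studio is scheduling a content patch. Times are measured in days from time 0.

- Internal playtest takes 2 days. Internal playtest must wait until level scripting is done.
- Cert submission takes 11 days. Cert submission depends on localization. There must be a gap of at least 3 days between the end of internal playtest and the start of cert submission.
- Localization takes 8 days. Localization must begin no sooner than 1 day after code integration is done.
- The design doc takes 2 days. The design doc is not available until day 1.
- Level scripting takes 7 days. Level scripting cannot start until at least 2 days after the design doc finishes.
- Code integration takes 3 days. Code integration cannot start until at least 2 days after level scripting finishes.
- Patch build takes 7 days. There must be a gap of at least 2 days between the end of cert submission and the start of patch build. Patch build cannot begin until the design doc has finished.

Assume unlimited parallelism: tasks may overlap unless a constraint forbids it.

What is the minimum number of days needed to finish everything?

46

The design doc cannot begin until its own release at day 1. It runs from day 1 to 1 + 2 = day 3.
Level scripting waits on the design doc (finishes day 3, plus 2-day gap → day 5), so it starts at day 5 and finishes at 5 + 7 = day 12.
Internal playtest cannot begin until level scripting (finishes day 12). It runs from day 12 to 12 + 2 = day 14.
Code integration cannot begin until level scripting (finishes day 12, plus 2-day gap → day 14). It runs from day 14 to 14 + 3 = day 17.
Localization cannot begin until code integration (finishes day 17, plus 1-day gap → day 18). It runs from day 18 to 18 + 8 = day 26.
Cert submission needs all of localization (finishes day 26); internal playtest (finishes day 14, plus 3-day gap → day 17). That puts its earliest start at day 26; it finishes at 26 + 11 = day 37.
Patch build has to wait for cert submission (finishes day 37, plus 2-day gap → day 39); the design doc (finishes day 3). The latest of these is day 39, so patch build runs day 39 to 39 + 7 = day 46.
All tasks are finished once the last one completes. Finish times: The design doc at 3, Level scripting at 12, Code integration at 17, Internal playtest at 14, Localization at 26, Cert submission at 37, Patch build at 46. The latest is day 46.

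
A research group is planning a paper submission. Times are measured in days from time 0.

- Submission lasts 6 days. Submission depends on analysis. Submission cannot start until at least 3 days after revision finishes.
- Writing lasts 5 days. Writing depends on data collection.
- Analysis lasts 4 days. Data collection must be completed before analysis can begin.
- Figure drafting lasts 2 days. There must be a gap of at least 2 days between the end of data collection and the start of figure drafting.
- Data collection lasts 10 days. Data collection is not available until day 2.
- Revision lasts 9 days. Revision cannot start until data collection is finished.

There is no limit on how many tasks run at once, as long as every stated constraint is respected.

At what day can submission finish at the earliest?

30

After its own release at day 2, data collection can start at day 2 and finishes at day 12.
Revision cannot begin until data collection (finishes day 12). It runs from day 12 to 12 + 9 = day 21.
Analysis cannot begin until data collection (finishes day 12). It runs from day 12 to 12 + 4 = day 16.
Submission has to wait for analysis (finishes day 16); revision (finishes day 21, plus 3-day gap → day 24). The latest of these is day 24, so submission runs day 24 to 24 + 6 = day 30.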